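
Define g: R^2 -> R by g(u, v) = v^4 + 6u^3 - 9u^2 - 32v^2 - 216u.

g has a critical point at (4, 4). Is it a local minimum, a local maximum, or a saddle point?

The mixed partial ∂²g/∂u∂v is 0, so the Hessian at any point is diag(g_uu, g_vv) = diag(18(2u - 1), 4(3v^2 - 16)).
At (4, 4): H = diag(126, 128).
Both eigenvalues are positive, so H is positive definite: a local minimum.

local minimum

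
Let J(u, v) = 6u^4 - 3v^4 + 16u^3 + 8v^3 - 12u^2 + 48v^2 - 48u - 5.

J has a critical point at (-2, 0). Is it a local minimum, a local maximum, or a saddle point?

The mixed partial ∂²J/∂u∂v is 0, so the Hessian at any point is diag(J_uu, J_vv) = diag(24(3u^2 + 4u - 1), 12(-3v^2 + 4v + 8)).
At (-2, 0): H = diag(72, 96).
Both eigenvalues are positive, so H is positive definite: a local minimum.

local minimum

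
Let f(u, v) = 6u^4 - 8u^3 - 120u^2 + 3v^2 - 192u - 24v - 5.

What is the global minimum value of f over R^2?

f(u,v) separates as P(u) + Q(v) − 5, so its minimum is min P + min Q − 5.
P'(u) = 24(u - 4)(u + 1)(u + 2) vanishes at u ∈ {-2, -1, 4}; Q'(v) = 6v - 24 vanishes at v ∈ {4}.
Local minima of P (where P''>0): P(-2)=64, P(4)=-1664. Local minima of Q: Q(4)=-48.
So the global minimum of f is P(4) + Q(4) − 5 = -1664 − 48 − 5 = -1717, attained at (4, 4).

-1717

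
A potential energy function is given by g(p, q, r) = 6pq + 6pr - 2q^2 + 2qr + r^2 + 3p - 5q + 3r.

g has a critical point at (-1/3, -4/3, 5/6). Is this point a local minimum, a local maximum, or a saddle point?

saddle point

The Hessian is constant: H = [[0, 6, 6], [6, -4, 2], [6, 2, 2]].
Leading principal minors: Δ₁ = 0, Δ₂ = -36, Δ₃ = 216.
The minors fit neither the all-positive nor the alternating-sign pattern, so H is indefinite: a saddle point.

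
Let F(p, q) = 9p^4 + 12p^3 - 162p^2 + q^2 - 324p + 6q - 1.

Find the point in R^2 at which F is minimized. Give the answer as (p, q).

F(p,q) separates as A(p) + B(q) − 1, so its minimum is min A + min B − 1.
A'(p) = 36(p - 3)(p + 1)(p + 3) vanishes at p ∈ {-3, -1, 3}; B'(q) = 2q + 6 vanishes at q ∈ {-3}.
Local minima of A (where A''>0): A(-3)=-81, A(3)=-1377. Local minima of B: B(-3)=-9.
So the global minimum of F is A(3) + B(-3) − 1 = -1377 − 9 − 1 = -1387, attained at (3, -3).

(3, -3)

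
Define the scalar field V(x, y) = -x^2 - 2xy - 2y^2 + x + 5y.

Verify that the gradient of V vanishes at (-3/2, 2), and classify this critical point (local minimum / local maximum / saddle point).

local maximum

∇V = (-2x - 2y + 1, -2x - 4y + 5); substituting (-3/2, 2) gives ∇V = (0, 0), so (-3/2, 2) is indeed a critical point.
The Hessian of V is constant: H = [[-2, -2], [-2, -4]].
det(H) = (-2)·(-4) − (-2)² = 4.
det(H) > 0 and tr(H) = -6 < 0, so H is negative definite and the point is a local maximum.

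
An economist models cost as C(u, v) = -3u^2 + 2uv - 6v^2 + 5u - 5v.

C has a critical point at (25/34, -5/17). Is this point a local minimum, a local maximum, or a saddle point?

local maximum

The Hessian of C is constant: H = [[-6, 2], [2, -12]].
det(H) = (-6)·(-12) − 2² = 68.
det(H) > 0 and tr(H) = -18 < 0, so H is negative definite and the point is a local maximum.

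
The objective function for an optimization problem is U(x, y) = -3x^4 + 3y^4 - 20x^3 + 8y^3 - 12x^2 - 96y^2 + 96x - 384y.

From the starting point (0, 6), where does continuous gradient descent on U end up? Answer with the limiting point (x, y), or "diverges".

(-2, 4)

U is separable, so gradient descent decouples: x follows -∂U/∂x, y follows -∂U/∂y.
∂U/∂x = -12(x - 1)(x + 2)(x + 4); at x=0 this is 96, so x decreases.
∂U/∂y = 12(y - 4)(y + 2)(y + 4); at y=6 this is 1920, so y decreases.
x converges to its nearest critical value -2 (a local min of the x-part); y converges to 4. The iterate converges to (-2, 4).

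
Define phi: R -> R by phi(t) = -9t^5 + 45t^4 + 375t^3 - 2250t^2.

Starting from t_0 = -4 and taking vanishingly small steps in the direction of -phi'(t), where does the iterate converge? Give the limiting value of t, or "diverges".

-5

phi'(t) = -45t(t - 5)(t - 4)(t + 5), so phi'(-4) = 12960.
Gradient descent moves in the -phi' direction, i.e. t is decreasing.
The nearest critical point in that direction is t = -5, where phi'' = 20250 > 0 (a local minimum). The iterate converges there.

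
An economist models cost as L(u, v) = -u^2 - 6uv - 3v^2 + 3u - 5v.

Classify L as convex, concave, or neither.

L is quadratic, so its Hessian is the constant matrix H = [[-2, -6], [-6, -6]].
det(H) = -24, tr(H) = -8.
det(H) < 0, so H is indefinite: neither convex nor concave.

neither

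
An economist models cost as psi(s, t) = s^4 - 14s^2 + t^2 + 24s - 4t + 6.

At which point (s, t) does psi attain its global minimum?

(-3, 2)

psi(s,t) separates as P(s) + Q(t) + 6, so its minimum is min P + min Q + 6.
P'(s) = 4(s - 2)(s - 1)(s + 3) vanishes at s ∈ {-3, 1, 2}; Q'(t) = 2(t - 2) vanishes at t ∈ {2}.
Local minima of P (where P''>0): P(-3)=-117, P(2)=8. Local minima of Q: Q(2)=-4.
So the global minimum of psi is P(-3) + Q(2) + 6 = -117 − 4 + 6 = -115, attained at (-3, 2).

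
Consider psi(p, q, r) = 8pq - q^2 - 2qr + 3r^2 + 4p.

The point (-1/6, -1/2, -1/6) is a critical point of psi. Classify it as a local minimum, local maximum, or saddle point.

The Hessian is constant: H = [[0, 8, 0], [8, -2, -2], [0, -2, 6]].
Leading principal minors: Δ₁ = 0, Δ₂ = -64, Δ₃ = -384.
The minors fit neither the all-positive nor the alternating-sign pattern, so H is indefinite: a saddle point.

saddle point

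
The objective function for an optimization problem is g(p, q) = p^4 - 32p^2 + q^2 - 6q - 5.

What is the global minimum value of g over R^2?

g(p,q) separates as A(p) + B(q) − 5, so its minimum is min A + min B − 5.
A'(p) = 4p(p - 4)(p + 4) vanishes at p ∈ {-4, 0, 4}; B'(q) = 2q - 6 vanishes at q ∈ {3}.
Local minima of A (where A''>0): A(-4)=-256, A(4)=-256. Local minima of B: B(3)=-9.
So the global minimum of g is A(-4) + B(3) − 5 = -256 − 9 − 5 = -270, attained at (-4, 3).

-270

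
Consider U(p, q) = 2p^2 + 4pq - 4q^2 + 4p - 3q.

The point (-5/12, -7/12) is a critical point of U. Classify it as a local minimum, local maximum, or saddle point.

The Hessian of U is constant: H = [[4, 4], [4, -8]].
det(H) = 4·(-8) − 4² = -48.
Since det(H) < 0, H is indefinite and the critical point is a saddle point.

saddle point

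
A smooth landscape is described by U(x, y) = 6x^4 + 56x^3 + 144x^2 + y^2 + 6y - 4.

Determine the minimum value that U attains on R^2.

U(x,y) separates as P(x) + Q(y) − 4, so its minimum is min P + min Q − 4.
P'(x) = 24x(x + 3)(x + 4) vanishes at x ∈ {-4, -3, 0}; Q'(y) = 2y + 6 vanishes at y ∈ {-3}.
Local minima of P (where P''>0): P(-4)=256, P(0)=0. Local minima of Q: Q(-3)=-9.
So the global minimum of U is P(0) + Q(-3) − 4 = 0 − 9 − 4 = -13, attained at (0, -3).

-13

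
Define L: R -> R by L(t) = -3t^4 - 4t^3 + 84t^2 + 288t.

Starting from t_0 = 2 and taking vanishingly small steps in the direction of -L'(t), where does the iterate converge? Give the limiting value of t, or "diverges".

L'(t) = -12(t - 4)(t + 2)(t + 3), so L'(2) = 480.
Gradient descent moves in the -L' direction, i.e. t is decreasing.
The nearest critical point in that direction is t = -2, where L'' = 72 > 0 (a local minimum). The iterate converges there.

-2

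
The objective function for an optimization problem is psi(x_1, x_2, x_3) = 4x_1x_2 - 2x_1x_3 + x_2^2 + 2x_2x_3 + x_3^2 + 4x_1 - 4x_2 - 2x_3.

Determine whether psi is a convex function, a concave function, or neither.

neither

psi is quadratic, so its Hessian is the constant matrix H = [[0, 4, -2], [4, 2, 2], [-2, 2, 2]].
Leading principal minors: 0, -16, -72.
Neither pattern holds ⇒ H is indefinite ⇒ neither convex nor concave.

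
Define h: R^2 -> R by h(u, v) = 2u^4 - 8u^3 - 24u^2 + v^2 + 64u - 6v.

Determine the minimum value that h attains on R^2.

h(u,v) separates as P(u) + Q(v), so its minimum is min P + min Q.
P'(u) = 8(u - 4)(u - 1)(u + 2) vanishes at u ∈ {-2, 1, 4}; Q'(v) = 2v - 6 vanishes at v ∈ {3}.
Local minima of P (where P''>0): P(-2)=-128, P(4)=-128. Local minima of Q: Q(3)=-9.
So the global minimum of h is P(-2) + Q(3) = -128 − 9 = -137, attained at (-2, 3).

-137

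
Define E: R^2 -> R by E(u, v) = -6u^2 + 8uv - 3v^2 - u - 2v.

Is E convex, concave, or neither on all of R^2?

concave

E is quadratic, so its Hessian is the constant matrix H = [[-12, 8], [8, -6]].
det(H) = 8, tr(H) = -18.
det(H) > 0 and tr(H) < 0, so H is negative definite everywhere: concave.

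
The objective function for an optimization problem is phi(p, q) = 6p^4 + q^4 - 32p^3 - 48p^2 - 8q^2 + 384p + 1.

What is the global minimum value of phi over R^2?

-623

phi(p,q) separates as A(p) + B(q) + 1, so its minimum is min A + min B + 1.
A'(p) = 24(p - 4)(p - 2)(p + 2) vanishes at p ∈ {-2, 2, 4}; B'(q) = 4q(q - 2)(q + 2) vanishes at q ∈ {-2, 0, 2}.
Local minima of A (where A''>0): A(-2)=-608, A(4)=256. Local minima of B: B(-2)=-16, B(2)=-16.
So the global minimum of phi is A(-2) + B(-2) + 1 = -608 − 16 + 1 = -623, attained at (-2, -2).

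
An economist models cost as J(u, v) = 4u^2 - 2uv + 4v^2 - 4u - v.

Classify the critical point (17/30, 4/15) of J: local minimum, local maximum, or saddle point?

The Hessian of J is constant: H = [[8, -2], [-2, 8]].
det(H) = 8·8 − (-2)² = 60.
det(H) > 0 and tr(H) = 16 > 0, so H is positive definite and the point is a local minimum.

local minimum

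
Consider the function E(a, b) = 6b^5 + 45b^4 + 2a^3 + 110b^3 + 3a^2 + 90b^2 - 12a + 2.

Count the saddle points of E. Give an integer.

4

E separates as a function of a plus a function of b, so ∇E=0 decouples.
∂E/∂a = 6(a - 1)(a + 2) = 0 at a ∈ {-2, 1}; ∂E/∂b = 30b(b + 1)(b + 2)(b + 3) = 0 at b ∈ {-3, -2, -1, 0}.
The Hessian is diagonal: diag(E_aa, E_bb). Second derivatives: E_aa(-2)=-18, E_aa(1)=18; E_bb(-3)=-180, E_bb(-2)=60, E_bb(-1)=-60, E_bb(0)=180.
Saddle points occur where the two diagonal entries have opposite signs: (-2, -2), (-2, 0), (1, -3), (1, -1). Count: 4.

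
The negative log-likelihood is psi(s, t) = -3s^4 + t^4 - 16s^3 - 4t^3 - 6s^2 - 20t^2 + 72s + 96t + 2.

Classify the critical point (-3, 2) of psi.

The mixed partial ∂²psi/∂s∂t is 0, so the Hessian at any point is diag(psi_ss, psi_tt) = diag(-12(3s^2 + 8s + 1), 4(3t^2 - 6t - 10)).
At (-3, 2): H = diag(-48, -40).
Both eigenvalues are negative, so H is negative definite: a local maximum.

local maximum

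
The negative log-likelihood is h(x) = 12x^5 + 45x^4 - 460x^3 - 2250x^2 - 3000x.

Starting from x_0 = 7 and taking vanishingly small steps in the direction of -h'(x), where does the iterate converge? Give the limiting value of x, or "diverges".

h'(x) = 60(x - 5)(x + 1)(x + 2)(x + 5), so h'(7) = 103680.
Gradient descent moves in the -h' direction, i.e. x is decreasing.
The nearest critical point in that direction is x = 5, where h'' = 25200 > 0 (a local minimum). The iterate converges there.

5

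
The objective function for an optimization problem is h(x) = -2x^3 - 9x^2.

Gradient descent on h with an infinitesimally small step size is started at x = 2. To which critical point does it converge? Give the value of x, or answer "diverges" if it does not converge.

diverges

h'(x) = -6x(x + 3), so h'(2) = -60.
Gradient descent moves in the -h' direction, i.e. x is increasing.
There is no critical point above x=2, and h' keeps the same sign, so the iterate runs off to +∞.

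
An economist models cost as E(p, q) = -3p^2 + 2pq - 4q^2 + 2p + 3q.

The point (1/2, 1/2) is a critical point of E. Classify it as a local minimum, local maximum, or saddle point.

The Hessian of E is constant: H = [[-6, 2], [2, -8]].
det(H) = (-6)·(-8) − 2² = 44.
det(H) > 0 and tr(H) = -14 < 0, so H is negative definite and the point is a local maximum.

local maximum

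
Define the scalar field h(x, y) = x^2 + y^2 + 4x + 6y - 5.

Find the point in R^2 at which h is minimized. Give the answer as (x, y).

h(x,y) separates as P(x) + Q(y) − 5, so its minimum is min P + min Q − 5.
P'(x) = 2x + 4 vanishes at x ∈ {-2}; Q'(y) = 2y + 6 vanishes at y ∈ {-3}.
Local minima of P (where P''>0): P(-2)=-4. Local minima of Q: Q(-3)=-9.
So the global minimum of h is P(-2) + Q(-3) − 5 = -4 − 9 − 5 = -18, attained at (-2, -3).

(-2, -3)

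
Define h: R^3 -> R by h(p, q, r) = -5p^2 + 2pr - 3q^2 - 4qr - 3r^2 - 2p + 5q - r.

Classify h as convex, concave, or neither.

h is quadratic, so its Hessian is the constant matrix H = [[-10, 0, 2], [0, -6, -4], [2, -4, -6]].
Leading principal minors: -10, 60, -176.
Signs alternate −, +, − ⇒ H ≺ 0 ⇒ concave.

concave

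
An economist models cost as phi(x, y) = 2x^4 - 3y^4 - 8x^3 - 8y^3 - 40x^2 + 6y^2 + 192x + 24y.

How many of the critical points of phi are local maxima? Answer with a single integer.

2

phi separates as a function of x plus a function of y, so ∇phi=0 decouples.
∂phi/∂x = 8(x - 4)(x - 2)(x + 3) = 0 at x ∈ {-3, 2, 4}; ∂phi/∂y = -12(y - 1)(y + 1)(y + 2) = 0 at y ∈ {-2, -1, 1}.
The Hessian is diagonal: diag(phi_xx, phi_yy). Second derivatives: phi_xx(-3)=280, phi_xx(2)=-80, phi_xx(4)=112; phi_yy(-2)=-36, phi_yy(-1)=24, phi_yy(1)=-72.
Local maxima occur where both diagonal entries negative: (2, -2), (2, 1). Count: 2.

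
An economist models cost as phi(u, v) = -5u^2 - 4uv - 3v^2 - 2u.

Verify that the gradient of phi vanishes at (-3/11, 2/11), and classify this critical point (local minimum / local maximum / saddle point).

local maximum

∇phi = (-10u - 4v - 2, -4u - 6v); substituting (-3/11, 2/11) gives ∇phi = (0, 0), so (-3/11, 2/11) is indeed a critical point.
The Hessian of phi is constant: H = [[-10, -4], [-4, -6]].
det(H) = (-10)·(-6) − (-4)² = 44.
det(H) > 0 and tr(H) = -16 < 0, so H is negative definite and the point is a local maximum.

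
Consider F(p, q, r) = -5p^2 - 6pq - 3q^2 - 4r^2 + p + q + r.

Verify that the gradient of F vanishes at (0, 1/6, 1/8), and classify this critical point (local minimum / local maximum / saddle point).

local maximum

∇F = (-10p - 6q + 1, -6p - 6q + 1, -8r + 1); substituting (0, 1/6, 1/8) gives ∇F = (0, 0, 0), so (0, 1/6, 1/8) is indeed a critical point.
The Hessian is constant: H = [[-10, -6, 0], [-6, -6, 0], [0, 0, -8]].
Leading principal minors: Δ₁ = -10, Δ₂ = 24, Δ₃ = -192.
The minors alternate sign starting negative (−, +, −), so H is negative definite: a local maximum.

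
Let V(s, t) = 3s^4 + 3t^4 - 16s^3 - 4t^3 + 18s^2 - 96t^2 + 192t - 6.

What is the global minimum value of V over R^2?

-1313

V(s,t) separates as P(s) + Q(t) − 6, so its minimum is min P + min Q − 6.
P'(s) = 12s(s - 3)(s - 1) vanishes at s ∈ {0, 1, 3}; Q'(t) = 12(t - 4)(t - 1)(t + 4) vanishes at t ∈ {-4, 1, 4}.
Local minima of P (where P''>0): P(0)=0, P(3)=-27. Local minima of Q: Q(-4)=-1280, Q(4)=-256.
So the global minimum of V is P(3) + Q(-4) − 6 = -27 − 1280 − 6 = -1313, attained at (3, -4).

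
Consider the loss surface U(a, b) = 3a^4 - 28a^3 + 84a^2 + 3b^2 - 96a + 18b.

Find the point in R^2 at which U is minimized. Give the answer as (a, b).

U(a,b) separates as P(a) + Q(b), so its minimum is min P + min Q.
P'(a) = 12(a - 4)(a - 2)(a - 1) vanishes at a ∈ {1, 2, 4}; Q'(b) = 6b + 18 vanishes at b ∈ {-3}.
Local minima of P (where P''>0): P(1)=-37, P(4)=-64. Local minima of Q: Q(-3)=-27.
So the global minimum of U is P(4) + Q(-3) = -64 − 27 = -91, attained at (4, -3).

(4, -3)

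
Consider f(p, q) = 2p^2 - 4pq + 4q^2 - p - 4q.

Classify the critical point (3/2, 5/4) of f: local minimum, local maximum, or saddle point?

The Hessian of f is constant: H = [[4, -4], [-4, 8]].
det(H) = 4·8 − (-4)² = 16.
det(H) > 0 and tr(H) = 12 > 0, so H is positive definite and the point is a local minimum.

local minimum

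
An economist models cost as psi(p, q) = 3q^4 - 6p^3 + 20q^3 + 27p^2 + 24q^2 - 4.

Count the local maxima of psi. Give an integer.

psi separates as a function of p plus a function of q, so ∇psi=0 decouples.
∂psi/∂p = -18p(p - 3) = 0 at p ∈ {0, 3}; ∂psi/∂q = 12q(q + 1)(q + 4) = 0 at q ∈ {-4, -1, 0}.
The Hessian is diagonal: diag(psi_pp, psi_qq). Second derivatives: psi_pp(0)=54, psi_pp(3)=-54; psi_qq(-4)=144, psi_qq(-1)=-36, psi_qq(0)=48.
Local maxima occur where both diagonal entries negative: (3, -1). Count: 1.

1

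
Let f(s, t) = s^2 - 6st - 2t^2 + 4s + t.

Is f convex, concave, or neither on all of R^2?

neither

f is quadratic, so its Hessian is the constant matrix H = [[2, -6], [-6, -4]].
det(H) = -44, tr(H) = -2.
det(H) < 0, so H is indefinite: neither convex nor concave.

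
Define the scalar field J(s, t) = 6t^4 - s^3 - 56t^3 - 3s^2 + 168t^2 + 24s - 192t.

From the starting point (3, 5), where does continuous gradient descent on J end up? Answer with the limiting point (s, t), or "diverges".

J is separable, so gradient descent decouples: s follows -∂J/∂s, t follows -∂J/∂t.
∂J/∂s = -3(s - 2)(s + 4); at s=3 this is -21, so s increases.
∂J/∂t = 24(t - 4)(t - 2)(t - 1); at t=5 this is 288, so t decreases.
The s-coordinate has no critical point in that direction and runs off to infinity.

diverges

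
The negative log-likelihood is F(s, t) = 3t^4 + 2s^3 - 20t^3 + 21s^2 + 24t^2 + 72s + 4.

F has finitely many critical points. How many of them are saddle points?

3

F separates as a function of s plus a function of t, so ∇F=0 decouples.
∂F/∂s = 6(s + 3)(s + 4) = 0 at s ∈ {-4, -3}; ∂F/∂t = 12t(t - 4)(t - 1) = 0 at t ∈ {0, 1, 4}.
The Hessian is diagonal: diag(F_ss, F_tt). Second derivatives: F_ss(-4)=-6, F_ss(-3)=6; F_tt(0)=48, F_tt(1)=-36, F_tt(4)=144.
Saddle points occur where the two diagonal entries have opposite signs: (-4, 0), (-4, 4), (-3, 1). Count: 3.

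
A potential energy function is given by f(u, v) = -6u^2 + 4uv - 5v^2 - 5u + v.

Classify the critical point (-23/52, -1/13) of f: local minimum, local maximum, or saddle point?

The Hessian of f is constant: H = [[-12, 4], [4, -10]].
det(H) = (-12)·(-10) − 4² = 104.
det(H) > 0 and tr(H) = -22 < 0, so H is negative definite and the point is a local maximum.

local maximum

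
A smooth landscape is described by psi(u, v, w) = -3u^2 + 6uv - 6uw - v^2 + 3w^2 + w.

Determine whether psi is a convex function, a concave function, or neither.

psi is quadratic, so its Hessian is the constant matrix H = [[-6, 6, -6], [6, -2, 0], [-6, 0, 6]].
Leading principal minors: -6, -24, -72.
Neither pattern holds ⇒ H is indefinite ⇒ neither convex nor concave.

neither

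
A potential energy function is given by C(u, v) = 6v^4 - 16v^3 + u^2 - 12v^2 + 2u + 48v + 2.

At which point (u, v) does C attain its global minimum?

(-1, -1)

C(u,v) separates as P(u) + Q(v) + 2, so its minimum is min P + min Q + 2.
P'(u) = 2u + 2 vanishes at u ∈ {-1}; Q'(v) = 24(v - 2)(v - 1)(v + 1) vanishes at v ∈ {-1, 1, 2}.
Local minima of P (where P''>0): P(-1)=-1. Local minima of Q: Q(-1)=-38, Q(2)=16.
So the global minimum of C is P(-1) + Q(-1) + 2 = -1 − 38 + 2 = -37, attained at (-1, -1).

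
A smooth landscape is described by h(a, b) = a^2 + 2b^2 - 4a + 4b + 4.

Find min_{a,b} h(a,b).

-2

h(a,b) separates as P(a) + Q(b) + 4, so its minimum is min P + min Q + 4.
P'(a) = 2a - 4 vanishes at a ∈ {2}; Q'(b) = 4b + 4 vanishes at b ∈ {-1}.
Local minima of P (where P''>0): P(2)=-4. Local minima of Q: Q(-1)=-2.
So the global minimum of h is P(2) + Q(-1) + 4 = -4 − 2 + 4 = -2, attained at (2, -1).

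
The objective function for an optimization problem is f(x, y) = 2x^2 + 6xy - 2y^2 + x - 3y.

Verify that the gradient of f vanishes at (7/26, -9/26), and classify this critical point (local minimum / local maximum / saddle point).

∇f = (4x + 6y + 1, 6x - 4y - 3); substituting (7/26, -9/26) gives ∇f = (0, 0), so (7/26, -9/26) is indeed a critical point.
The Hessian of f is constant: H = [[4, 6], [6, -4]].
det(H) = 4·(-4) − 6² = -52.
Since det(H) < 0, H is indefinite and the critical point is a saddle point.

saddle point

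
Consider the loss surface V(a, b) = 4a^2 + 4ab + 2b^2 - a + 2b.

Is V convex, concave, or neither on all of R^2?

convex

V is quadratic, so its Hessian is the constant matrix H = [[8, 4], [4, 4]].
det(H) = 16, tr(H) = 12.
det(H) > 0 and tr(H) > 0, so H is positive definite everywhere: convex.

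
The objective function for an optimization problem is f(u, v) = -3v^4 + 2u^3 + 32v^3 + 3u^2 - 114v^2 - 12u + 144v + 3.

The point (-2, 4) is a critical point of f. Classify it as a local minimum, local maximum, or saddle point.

The mixed partial ∂²f/∂u∂v is 0, so the Hessian at any point is diag(f_uu, f_vv) = diag(6(2u + 1), 12(-3v^2 + 16v - 19)).
At (-2, 4): H = diag(-18, -36).
Both eigenvalues are negative, so H is negative definite: a local maximum.

local maximum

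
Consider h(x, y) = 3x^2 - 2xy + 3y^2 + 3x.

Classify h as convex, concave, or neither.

convex

h is quadratic, so its Hessian is the constant matrix H = [[6, -2], [-2, 6]].
det(H) = 32, tr(H) = 12.
det(H) > 0 and tr(H) > 0, so H is positive definite everywhere: convex.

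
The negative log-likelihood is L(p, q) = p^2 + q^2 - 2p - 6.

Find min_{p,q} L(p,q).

L(p,q) separates as A(p) + B(q) − 6, so its minimum is min A + min B − 6.
A'(p) = 2p - 2 vanishes at p ∈ {1}; B'(q) = 2q vanishes at q ∈ {0}.
Local minima of A (where A''>0): A(1)=-1. Local minima of B: B(0)=0.
So the global minimum of L is A(1) + B(0) − 6 = -1 + 0 − 6 = -7, attained at (1, 0).

-7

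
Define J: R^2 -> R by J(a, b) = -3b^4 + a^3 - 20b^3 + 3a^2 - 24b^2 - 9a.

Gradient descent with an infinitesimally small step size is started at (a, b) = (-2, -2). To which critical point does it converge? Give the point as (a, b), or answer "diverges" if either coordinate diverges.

(1, -1)

J is separable, so gradient descent decouples: a follows -∂J/∂a, b follows -∂J/∂b.
∂J/∂a = 3(a - 1)(a + 3); at a=-2 this is -9, so a increases.
∂J/∂b = -12b(b + 1)(b + 4); at b=-2 this is -48, so b increases.
a converges to its nearest critical value 1 (a local min of the a-part); b converges to -1. The iterate converges to (1, -1).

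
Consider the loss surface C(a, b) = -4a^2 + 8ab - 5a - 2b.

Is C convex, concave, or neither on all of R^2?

neither

C is quadratic, so its Hessian is the constant matrix H = [[-8, 8], [8, 0]].
det(H) = -64, tr(H) = -8.
det(H) < 0, so H is indefinite: neither convex nor concave.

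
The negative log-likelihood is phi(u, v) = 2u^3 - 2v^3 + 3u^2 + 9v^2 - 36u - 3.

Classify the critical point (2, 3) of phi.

The mixed partial ∂²phi/∂u∂v is 0, so the Hessian at any point is diag(phi_uu, phi_vv) = diag(6(2u + 1), 6(-2v + 3)).
At (2, 3): H = diag(30, -18).
The eigenvalues have opposite signs, so H is indefinite: a saddle point.

saddle point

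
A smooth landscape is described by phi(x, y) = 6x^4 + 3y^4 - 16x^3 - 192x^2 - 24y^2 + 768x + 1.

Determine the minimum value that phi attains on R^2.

-3631

phi(x,y) separates as P(x) + Q(y) + 1, so its minimum is min P + min Q + 1.
P'(x) = 24(x - 4)(x - 2)(x + 4) vanishes at x ∈ {-4, 2, 4}; Q'(y) = 12y(y - 2)(y + 2) vanishes at y ∈ {-2, 0, 2}.
Local minima of P (where P''>0): P(-4)=-3584, P(4)=512. Local minima of Q: Q(-2)=-48, Q(2)=-48.
So the global minimum of phi is P(-4) + Q(-2) + 1 = -3584 − 48 + 1 = -3631, attained at (-4, -2).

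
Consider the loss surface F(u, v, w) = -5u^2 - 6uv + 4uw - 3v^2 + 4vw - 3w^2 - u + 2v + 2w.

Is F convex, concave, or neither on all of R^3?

F is quadratic, so its Hessian is the constant matrix H = [[-10, -6, 4], [-6, -6, 4], [4, 4, -6]].
Leading principal minors: -10, 24, -80.
Signs alternate −, +, − ⇒ H ≺ 0 ⇒ concave.

concave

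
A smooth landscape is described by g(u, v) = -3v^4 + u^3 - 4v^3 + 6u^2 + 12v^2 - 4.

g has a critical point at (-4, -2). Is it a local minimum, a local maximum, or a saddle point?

The mixed partial ∂²g/∂u∂v is 0, so the Hessian at any point is diag(g_uu, g_vv) = diag(6(u + 2), 12(-3v^2 - 2v + 2)).
At (-4, -2): H = diag(-12, -72).
Both eigenvalues are negative, so H is negative definite: a local maximum.

local maximum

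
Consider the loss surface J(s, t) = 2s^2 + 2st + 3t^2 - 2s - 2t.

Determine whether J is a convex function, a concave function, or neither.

convex

J is quadratic, so its Hessian is the constant matrix H = [[4, 2], [2, 6]].
det(H) = 20, tr(H) = 10.
det(H) > 0 and tr(H) > 0, so H is positive definite everywhere: convex.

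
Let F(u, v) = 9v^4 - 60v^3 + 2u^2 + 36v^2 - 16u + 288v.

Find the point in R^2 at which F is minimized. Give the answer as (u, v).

F(u,v) separates as P(u) + Q(v), so its minimum is min P + min Q.
P'(u) = 4u - 16 vanishes at u ∈ {4}; Q'(v) = 36(v - 4)(v - 2)(v + 1) vanishes at v ∈ {-1, 2, 4}.
Local minima of P (where P''>0): P(4)=-32. Local minima of Q: Q(-1)=-183, Q(4)=192.
So the global minimum of F is P(4) + Q(-1) = -32 − 183 = -215, attained at (4, -1).

(4, -1)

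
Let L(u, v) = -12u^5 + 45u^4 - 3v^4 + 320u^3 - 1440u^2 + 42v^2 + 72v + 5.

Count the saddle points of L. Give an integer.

6

L separates as a function of u plus a function of v, so ∇L=0 decouples.
∂L/∂u = -60u(u - 4)(u - 3)(u + 4) = 0 at u ∈ {-4, 0, 3, 4}; ∂L/∂v = -12(v - 3)(v + 1)(v + 2) = 0 at v ∈ {-2, -1, 3}.
The Hessian is diagonal: diag(L_uu, L_vv). Second derivatives: L_uu(-4)=13440, L_uu(0)=-2880, L_uu(3)=1260, L_uu(4)=-1920; L_vv(-2)=-60, L_vv(-1)=48, L_vv(3)=-240.
Saddle points occur where the two diagonal entries have opposite signs: (-4, -2), (-4, 3), (0, -1), (3, -2), (3, 3), (4, -1). Count: 6.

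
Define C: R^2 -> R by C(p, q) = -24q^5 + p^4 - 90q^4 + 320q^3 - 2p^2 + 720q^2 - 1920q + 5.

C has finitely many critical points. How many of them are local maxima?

C separates as a function of p plus a function of q, so ∇C=0 decouples.
∂C/∂p = 4p(p - 1)(p + 1) = 0 at p ∈ {-1, 0, 1}; ∂C/∂q = -120(q - 2)(q - 1)(q + 2)(q + 4) = 0 at q ∈ {-4, -2, 1, 2}.
The Hessian is diagonal: diag(C_pp, C_qq). Second derivatives: C_pp(-1)=8, C_pp(0)=-4, C_pp(1)=8; C_qq(-4)=7200, C_qq(-2)=-2880, C_qq(1)=1800, C_qq(2)=-2880.
Local maxima occur where both diagonal entries negative: (0, -2), (0, 2). Count: 2.

2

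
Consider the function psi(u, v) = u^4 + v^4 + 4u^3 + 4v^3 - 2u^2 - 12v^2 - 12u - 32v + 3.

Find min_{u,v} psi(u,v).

-70

psi(u,v) separates as P(u) + Q(v) + 3, so its minimum is min P + min Q + 3.
P'(u) = 4(u - 1)(u + 1)(u + 3) vanishes at u ∈ {-3, -1, 1}; Q'(v) = 4(v - 2)(v + 1)(v + 4) vanishes at v ∈ {-4, -1, 2}.
Local minima of P (where P''>0): P(-3)=-9, P(1)=-9. Local minima of Q: Q(-4)=-64, Q(2)=-64.
So the global minimum of psi is P(-3) + Q(-4) + 3 = -9 − 64 + 3 = -70, attained at (-3, -4).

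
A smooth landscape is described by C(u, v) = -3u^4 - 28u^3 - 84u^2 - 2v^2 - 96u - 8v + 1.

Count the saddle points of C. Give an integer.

C separates as a function of u plus a function of v, so ∇C=0 decouples.
∂C/∂u = -12(u + 1)(u + 2)(u + 4) = 0 at u ∈ {-4, -2, -1}; ∂C/∂v = -4(v + 2) = 0 at v ∈ {-2}.
The Hessian is diagonal: diag(C_uu, C_vv). Second derivatives: C_uu(-4)=-72, C_uu(-2)=24, C_uu(-1)=-36; C_vv(-2)=-4.
Saddle points occur where the two diagonal entries have opposite signs: (-2, -2). Count: 1.

1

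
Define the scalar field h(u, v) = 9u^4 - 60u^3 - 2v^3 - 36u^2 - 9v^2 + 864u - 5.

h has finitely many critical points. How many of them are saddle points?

h separates as a function of u plus a function of v, so ∇h=0 decouples.
∂h/∂u = 36(u - 4)(u - 3)(u + 2) = 0 at u ∈ {-2, 3, 4}; ∂h/∂v = -6v(v + 3) = 0 at v ∈ {-3, 0}.
The Hessian is diagonal: diag(h_uu, h_vv). Second derivatives: h_uu(-2)=1080, h_uu(3)=-180, h_uu(4)=216; h_vv(-3)=18, h_vv(0)=-18.
Saddle points occur where the two diagonal entries have opposite signs: (-2, 0), (3, -3), (4, 0). Count: 3.

3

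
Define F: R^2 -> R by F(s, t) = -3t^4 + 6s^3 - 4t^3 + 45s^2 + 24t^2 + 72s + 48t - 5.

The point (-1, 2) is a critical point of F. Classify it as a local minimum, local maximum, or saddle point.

The mixed partial ∂²F/∂s∂t is 0, so the Hessian at any point is diag(F_ss, F_tt) = diag(18(2s + 5), 12(-3t^2 - 2t + 4)).
At (-1, 2): H = diag(54, -144).
The eigenvalues have opposite signs, so H is indefinite: a saddle point.

saddle point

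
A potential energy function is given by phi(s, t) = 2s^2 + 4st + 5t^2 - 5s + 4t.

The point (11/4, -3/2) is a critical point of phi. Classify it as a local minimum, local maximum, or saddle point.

The Hessian of phi is constant: H = [[4, 4], [4, 10]].
det(H) = 4·10 − 4² = 24.
det(H) > 0 and tr(H) = 14 > 0, so H is positive definite and the point is a local minimum.

local minimum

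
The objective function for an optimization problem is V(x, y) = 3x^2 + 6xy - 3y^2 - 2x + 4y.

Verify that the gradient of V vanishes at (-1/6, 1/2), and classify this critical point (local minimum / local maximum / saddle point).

saddle point

∇V = (6x + 6y - 2, 6x - 6y + 4); substituting (-1/6, 1/2) gives ∇V = (0, 0), so (-1/6, 1/2) is indeed a critical point.
The Hessian of V is constant: H = [[6, 6], [6, -6]].
det(H) = 6·(-6) − 6² = -72.
Since det(H) < 0, H is indefinite and the critical point is a saddle point.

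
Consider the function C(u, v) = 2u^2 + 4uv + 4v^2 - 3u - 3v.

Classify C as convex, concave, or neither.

convex

C is quadratic, so its Hessian is the constant matrix H = [[4, 4], [4, 8]].
det(H) = 16, tr(H) = 12.
det(H) > 0 and tr(H) > 0, so H is positive definite everywhere: convex.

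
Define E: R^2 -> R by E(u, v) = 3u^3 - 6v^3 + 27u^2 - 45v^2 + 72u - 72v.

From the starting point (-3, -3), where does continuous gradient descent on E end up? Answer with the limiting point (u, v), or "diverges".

(-2, -4)

E is separable, so gradient descent decouples: u follows -∂E/∂u, v follows -∂E/∂v.
∂E/∂u = 9(u + 2)(u + 4); at u=-3 this is -9, so u increases.
∂E/∂v = -18(v + 1)(v + 4); at v=-3 this is 36, so v decreases.
u converges to its nearest critical value -2 (a local min of the u-part); v converges to -4. The iterate converges to (-2, -4).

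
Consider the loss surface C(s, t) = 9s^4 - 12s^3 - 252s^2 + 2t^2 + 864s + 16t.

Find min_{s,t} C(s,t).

C(s,t) separates as P(s) + Q(t), so its minimum is min P + min Q.
P'(s) = 36(s - 3)(s - 2)(s + 4) vanishes at s ∈ {-4, 2, 3}; Q'(t) = 4(t + 4) vanishes at t ∈ {-4}.
Local minima of P (where P''>0): P(-4)=-4416, P(3)=729. Local minima of Q: Q(-4)=-32.
So the global minimum of C is P(-4) + Q(-4) = -4416 − 32 = -4448, attained at (-4, -4).

-4448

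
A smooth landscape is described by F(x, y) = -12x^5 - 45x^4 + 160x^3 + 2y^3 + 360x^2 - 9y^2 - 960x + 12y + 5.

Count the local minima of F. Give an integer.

2

F separates as a function of x plus a function of y, so ∇F=0 decouples.
∂F/∂x = -60(x - 2)(x - 1)(x + 2)(x + 4) = 0 at x ∈ {-4, -2, 1, 2}; ∂F/∂y = 6(y - 2)(y - 1) = 0 at y ∈ {1, 2}.
The Hessian is diagonal: diag(F_xx, F_yy). Second derivatives: F_xx(-4)=3600, F_xx(-2)=-1440, F_xx(1)=900, F_xx(2)=-1440; F_yy(1)=-6, F_yy(2)=6.
Local minima occur where both diagonal entries positive: (-4, 2), (1, 2). Count: 2.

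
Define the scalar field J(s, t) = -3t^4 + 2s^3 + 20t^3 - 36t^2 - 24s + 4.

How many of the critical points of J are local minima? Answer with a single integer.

J separates as a function of s plus a function of t, so ∇J=0 decouples.
∂J/∂s = 6(s - 2)(s + 2) = 0 at s ∈ {-2, 2}; ∂J/∂t = -12t(t - 3)(t - 2) = 0 at t ∈ {0, 2, 3}.
The Hessian is diagonal: diag(J_ss, J_tt). Second derivatives: J_ss(-2)=-24, J_ss(2)=24; J_tt(0)=-72, J_tt(2)=24, J_tt(3)=-36.
Local minima occur where both diagonal entries positive: (2, 2). Count: 1.

1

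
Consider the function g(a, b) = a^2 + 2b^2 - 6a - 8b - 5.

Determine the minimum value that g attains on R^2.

g(a,b) separates as P(a) + Q(b) − 5, so its minimum is min P + min Q − 5.
P'(a) = 2a - 6 vanishes at a ∈ {3}; Q'(b) = 4b - 8 vanishes at b ∈ {2}.
Local minima of P (where P''>0): P(3)=-9. Local minima of Q: Q(2)=-8.
So the global minimum of g is P(3) + Q(2) − 5 = -9 − 8 − 5 = -22, attained at (3, 2).

-22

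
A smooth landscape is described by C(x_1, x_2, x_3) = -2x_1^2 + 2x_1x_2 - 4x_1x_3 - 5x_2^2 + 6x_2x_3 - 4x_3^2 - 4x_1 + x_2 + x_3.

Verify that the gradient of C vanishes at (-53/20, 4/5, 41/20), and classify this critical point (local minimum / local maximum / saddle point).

∇C = (-4x_1 + 2x_2 - 4x_3 - 4, 2x_1 - 10x_2 + 6x_3 + 1, -4x_1 + 6x_2 - 8x_3 + 1); substituting (-53/20, 4/5, 41/20) gives ∇C = (0, 0, 0), so (-53/20, 4/5, 41/20) is indeed a critical point.
The Hessian is constant: H = [[-4, 2, -4], [2, -10, 6], [-4, 6, -8]].
Leading principal minors: Δ₁ = -4, Δ₂ = 36, Δ₃ = -80.
The minors alternate sign starting negative (−, +, −), so H is negative definite: a local maximum.

local maximum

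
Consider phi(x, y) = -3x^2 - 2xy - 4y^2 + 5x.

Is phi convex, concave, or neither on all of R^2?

concave

phi is quadratic, so its Hessian is the constant matrix H = [[-6, -2], [-2, -8]].
det(H) = 44, tr(H) = -14.
det(H) > 0 and tr(H) < 0, so H is negative definite everywhere: concave.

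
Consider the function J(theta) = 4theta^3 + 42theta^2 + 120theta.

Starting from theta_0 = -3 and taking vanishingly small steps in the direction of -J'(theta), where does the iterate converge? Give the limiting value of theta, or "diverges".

J'(theta) = 12(theta + 2)(theta + 5), so J'(-3) = -24.
Gradient descent moves in the -J' direction, i.e. theta is increasing.
The nearest critical point in that direction is theta = -2, where J'' = 36 > 0 (a local minimum). The iterate converges there.

-2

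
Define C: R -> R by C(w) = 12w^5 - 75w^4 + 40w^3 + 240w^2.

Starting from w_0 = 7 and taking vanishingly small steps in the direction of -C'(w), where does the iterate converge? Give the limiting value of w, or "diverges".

4

C'(w) = 60w(w - 4)(w - 2)(w + 1), so C'(7) = 50400.
Gradient descent moves in the -C' direction, i.e. w is decreasing.
The nearest critical point in that direction is w = 4, where C'' = 2400 > 0 (a local minimum). The iterate converges there.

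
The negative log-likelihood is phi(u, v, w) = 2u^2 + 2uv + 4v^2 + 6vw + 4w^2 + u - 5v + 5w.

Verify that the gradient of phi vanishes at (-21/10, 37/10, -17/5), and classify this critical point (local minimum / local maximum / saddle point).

∇phi = (4u + 2v + 1, 2u + 8v + 6w - 5, 6v + 8w + 5); substituting (-21/10, 37/10, -17/5) gives ∇phi = (0, 0, 0), so (-21/10, 37/10, -17/5) is indeed a critical point.
The Hessian is constant: H = [[4, 2, 0], [2, 8, 6], [0, 6, 8]].
Leading principal minors: Δ₁ = 4, Δ₂ = 28, Δ₃ = 80.
All leading minors are positive, so H is positive definite: a local minimum.

local minimum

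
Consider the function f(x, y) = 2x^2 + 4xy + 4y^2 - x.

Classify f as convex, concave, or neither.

convex

f is quadratic, so its Hessian is the constant matrix H = [[4, 4], [4, 8]].
det(H) = 16, tr(H) = 12.
det(H) > 0 and tr(H) > 0, so H is positive definite everywhere: convex.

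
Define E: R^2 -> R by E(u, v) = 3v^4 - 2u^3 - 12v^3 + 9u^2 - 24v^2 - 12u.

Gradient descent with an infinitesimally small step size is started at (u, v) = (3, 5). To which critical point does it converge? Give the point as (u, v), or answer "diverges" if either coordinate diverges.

E is separable, so gradient descent decouples: u follows -∂E/∂u, v follows -∂E/∂v.
∂E/∂u = -6(u - 2)(u - 1); at u=3 this is -12, so u increases.
∂E/∂v = 12v(v - 4)(v + 1); at v=5 this is 360, so v decreases.
The u-coordinate has no critical point in that direction and runs off to infinity.

diverges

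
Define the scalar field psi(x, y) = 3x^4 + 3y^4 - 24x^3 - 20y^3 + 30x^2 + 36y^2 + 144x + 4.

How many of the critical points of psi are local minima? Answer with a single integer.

4

psi separates as a function of x plus a function of y, so ∇psi=0 decouples.
∂psi/∂x = 12(x - 4)(x - 3)(x + 1) = 0 at x ∈ {-1, 3, 4}; ∂psi/∂y = 12y(y - 3)(y - 2) = 0 at y ∈ {0, 2, 3}.
The Hessian is diagonal: diag(psi_xx, psi_yy). Second derivatives: psi_xx(-1)=240, psi_xx(3)=-48, psi_xx(4)=60; psi_yy(0)=72, psi_yy(2)=-24, psi_yy(3)=36.
Local minima occur where both diagonal entries positive: (-1, 0), (-1, 3), (4, 0), (4, 3). Count: 4.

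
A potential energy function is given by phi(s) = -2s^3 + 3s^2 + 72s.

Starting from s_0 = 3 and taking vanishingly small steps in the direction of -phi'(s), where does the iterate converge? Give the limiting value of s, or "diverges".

-3

phi'(s) = -6(s - 4)(s + 3), so phi'(3) = 36.
Gradient descent moves in the -phi' direction, i.e. s is decreasing.
The nearest critical point in that direction is s = -3, where phi'' = 42 > 0 (a local minimum). The iterate converges there.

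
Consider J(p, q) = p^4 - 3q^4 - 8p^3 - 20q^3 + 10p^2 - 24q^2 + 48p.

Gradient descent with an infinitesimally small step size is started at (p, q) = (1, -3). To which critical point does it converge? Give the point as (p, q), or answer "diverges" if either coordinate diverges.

J is separable, so gradient descent decouples: p follows -∂J/∂p, q follows -∂J/∂q.
∂J/∂p = 4(p - 4)(p - 3)(p + 1); at p=1 this is 48, so p decreases.
∂J/∂q = -12q(q + 1)(q + 4); at q=-3 this is -72, so q increases.
p converges to its nearest critical value -1 (a local min of the p-part); q converges to -1. The iterate converges to (-1, -1).

(-1, -1)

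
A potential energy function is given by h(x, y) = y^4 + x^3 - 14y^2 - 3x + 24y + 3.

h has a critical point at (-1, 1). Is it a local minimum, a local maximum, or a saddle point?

local maximum

The mixed partial ∂²h/∂x∂y is 0, so the Hessian at any point is diag(h_xx, h_yy) = diag(6x, 4(3y^2 - 7)).
At (-1, 1): H = diag(-6, -16).
Both eigenvalues are negative, so H is negative definite: a local maximum.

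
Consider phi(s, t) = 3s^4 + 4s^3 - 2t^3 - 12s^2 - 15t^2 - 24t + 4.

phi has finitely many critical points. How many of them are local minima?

2

phi separates as a function of s plus a function of t, so ∇phi=0 decouples.
∂phi/∂s = 12s(s - 1)(s + 2) = 0 at s ∈ {-2, 0, 1}; ∂phi/∂t = -6(t + 1)(t + 4) = 0 at t ∈ {-4, -1}.
The Hessian is diagonal: diag(phi_ss, phi_tt). Second derivatives: phi_ss(-2)=72, phi_ss(0)=-24, phi_ss(1)=36; phi_tt(-4)=18, phi_tt(-1)=-18.
Local minima occur where both diagonal entries positive: (-2, -4), (1, -4). Count: 2.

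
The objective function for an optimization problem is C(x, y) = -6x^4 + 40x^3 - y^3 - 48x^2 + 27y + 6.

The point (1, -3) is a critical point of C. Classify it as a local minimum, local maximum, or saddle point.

The mixed partial ∂²C/∂x∂y is 0, so the Hessian at any point is diag(C_xx, C_yy) = diag(24(-3x^2 + 10x - 4), -6y).
At (1, -3): H = diag(72, 18).
Both eigenvalues are positive, so H is positive definite: a local minimum.

local minimum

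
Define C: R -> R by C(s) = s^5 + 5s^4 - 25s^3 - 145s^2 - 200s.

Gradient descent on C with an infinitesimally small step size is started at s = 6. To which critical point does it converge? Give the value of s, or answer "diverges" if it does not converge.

C'(s) = 5(s - 4)(s + 1)(s + 2)(s + 5), so C'(6) = 6160.
Gradient descent moves in the -C' direction, i.e. s is decreasing.
The nearest critical point in that direction is s = 4, where C'' = 1350 > 0 (a local minimum). The iterate converges there.

4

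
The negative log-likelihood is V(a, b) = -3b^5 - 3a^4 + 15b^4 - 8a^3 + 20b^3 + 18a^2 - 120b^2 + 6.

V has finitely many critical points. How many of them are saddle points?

6

V separates as a function of a plus a function of b, so ∇V=0 decouples.
∂V/∂a = -12a(a - 1)(a + 3) = 0 at a ∈ {-3, 0, 1}; ∂V/∂b = -15b(b - 4)(b - 2)(b + 2) = 0 at b ∈ {-2, 0, 2, 4}.
The Hessian is diagonal: diag(V_aa, V_bb). Second derivatives: V_aa(-3)=-144, V_aa(0)=36, V_aa(1)=-48; V_bb(-2)=720, V_bb(0)=-240, V_bb(2)=240, V_bb(4)=-720.
Saddle points occur where the two diagonal entries have opposite signs: (-3, -2), (-3, 2), (0, 0), (0, 4), (1, -2), (1, 2). Count: 6.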